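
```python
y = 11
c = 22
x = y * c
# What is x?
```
Trace:
  y=11
  y=11, c=22
  y=11, c=22, x=242

Final answer: 242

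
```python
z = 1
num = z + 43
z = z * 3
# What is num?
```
Trace:
  z=1
  z=1, num=44
  z=3, num=44

Final answer: 44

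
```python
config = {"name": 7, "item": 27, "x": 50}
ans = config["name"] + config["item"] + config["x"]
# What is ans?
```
Trace:
  config={'name': 7, 'item': 27, 'x': 50}
  config={'name': 7, 'item': 27, 'x': 50}, ans=84

Final answer: 84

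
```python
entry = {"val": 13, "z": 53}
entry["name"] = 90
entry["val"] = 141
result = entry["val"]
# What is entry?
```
Trace:
  entry={'val': 13, 'z': 53}
  entry={'val': 13, 'z': 53, 'name': 90}
  entry={'val': 141, 'z': 53, 'name': 90}
  entry={'val': 141, 'z': 53, 'name': 90}, result=141

Final answer: {'val': 141, 'z': 53, 'name': 90}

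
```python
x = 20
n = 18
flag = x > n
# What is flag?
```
Trace:
  x=20
  x=20, n=18
  x=20, n=18, flag=True

Final answer: True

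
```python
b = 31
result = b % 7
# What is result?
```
Trace:
  b=31
  b=31, result=3

Final answer: 3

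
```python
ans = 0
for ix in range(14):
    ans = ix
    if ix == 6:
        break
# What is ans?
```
Trace:
  ans=0
  ans=0, ix=0
  ans=1, ix=1
  ans=2, ix=2
  ans=3, ix=3
  ans=4, ix=4
  ans=5, ix=5
  ans=6, ix=6

Final answer: 6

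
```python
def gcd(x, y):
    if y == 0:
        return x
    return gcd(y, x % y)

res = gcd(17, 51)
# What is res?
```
Call trace:
gcd(x=17, y=51)
  gcd(x=51, y=17)
    gcd(x=17, y=0)
    -> return 17
  -> return 17
-> return 17

Final answer: 17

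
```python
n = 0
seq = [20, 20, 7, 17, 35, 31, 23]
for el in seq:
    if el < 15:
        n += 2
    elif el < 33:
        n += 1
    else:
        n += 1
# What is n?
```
Trace:
  n=0
  n=1, el=20
  n=2, el=20
  n=4, el=7
  n=5, el=17
  n=6, el=35
  n=7, el=31
  n=8, el=23

Final answer: 8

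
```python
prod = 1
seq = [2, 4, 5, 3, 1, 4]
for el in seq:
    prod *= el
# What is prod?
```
Trace:
  prod=1
  prod=2, el=2
  prod=8, el=4
  prod=40, el=5
  prod=120, el=3
  prod=120, el=1
  prod=480, el=4

Final answer: 480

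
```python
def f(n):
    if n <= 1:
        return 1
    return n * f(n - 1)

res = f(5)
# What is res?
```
Call trace:
f(n=5)
  f(n=4)
    f(n=3)
      f(n=2)
        f(n=1)
        -> return 1
      -> return 2
    -> return 6
  -> return 24
-> return 120

Final answer: 120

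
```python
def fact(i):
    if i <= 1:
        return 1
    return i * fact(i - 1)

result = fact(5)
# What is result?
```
Call trace:
fact(i=5)
  fact(i=4)
    fact(i=3)
      fact(i=2)
        fact(i=1)
        -> return 1
      -> return 2
    -> return 6
  -> return 24
-> return 120

Final answer: 120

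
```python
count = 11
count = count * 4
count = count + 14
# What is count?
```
Trace:
  count=11
  count=44
  count=58

Final answer: 58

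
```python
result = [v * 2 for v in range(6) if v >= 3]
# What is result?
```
Trace:
  v=0
  v=1
  v=2
  v=3
  v=4
  v=5
  result=[6, 8, 10]

Final answer: [6, 8, 10]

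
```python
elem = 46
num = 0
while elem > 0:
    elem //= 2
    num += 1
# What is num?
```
Trace:
  elem=46
  elem=46, num=0
  elem=23, num=1
  elem=11, num=2
  elem=5, num=3
  elem=2, num=4
  elem=1, num=5
  elem=0, num=6

Final answer: 6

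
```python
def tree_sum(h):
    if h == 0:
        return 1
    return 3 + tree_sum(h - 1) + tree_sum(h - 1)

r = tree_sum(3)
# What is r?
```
Call trace (a repeated sub-call is expanded the first time; later identical calls just restate its return value):
tree_sum(h=3)
  tree_sum(h=2)
    tree_sum(h=1)
      tree_sum(h=0)
      -> return 1
      tree_sum(h=0)
      -> return 1
    -> return 5
    tree_sum(h=1) -> return 5  (same call as traced above)
  -> return 13
  tree_sum(h=2) -> return 13  (same call as traced above)
-> return 29

Final answer: 29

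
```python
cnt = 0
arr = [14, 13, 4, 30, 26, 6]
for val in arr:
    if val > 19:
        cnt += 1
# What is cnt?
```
Trace:
  cnt=0
  cnt=0, val=14
  cnt=0, val=13
  cnt=0, val=4
  cnt=1, val=30
  cnt=2, val=26
  cnt=2, val=6

Final answer: 2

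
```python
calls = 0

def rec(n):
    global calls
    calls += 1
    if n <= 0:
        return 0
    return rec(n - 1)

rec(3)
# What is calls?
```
Call trace:
rec(n=3)
  rec(n=2)
    rec(n=1)
      rec(n=0)
      -> return 0
    -> return 0
  -> return 0
-> return 0

calls is incremented once per call. rec is entered once for each n = 3, 2, 1, 0 (the n <= 0 call returns without recursing), i.e. 3 + 1 calls.
calls = 4

Final answer: 4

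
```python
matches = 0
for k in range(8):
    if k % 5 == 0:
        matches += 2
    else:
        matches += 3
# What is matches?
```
Trace:
  matches=0
  matches=2, k=0
  matches=5, k=1
  matches=8, k=2
  matches=11, k=3
  matches=14, k=4
  matches=16, k=5
  matches=19, k=6
  matches=22, k=7

Final answer: 22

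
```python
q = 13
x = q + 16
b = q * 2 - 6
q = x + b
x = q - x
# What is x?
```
Trace:
  q=13
  q=13, x=29
  q=13, x=29, b=20
  q=49, x=29, b=20
  q=49, x=20, b=20

Final answer: 20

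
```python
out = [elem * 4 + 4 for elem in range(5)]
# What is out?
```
Trace:
  elem=0
  elem=1
  elem=2
  elem=3
  elem=4
  out=[4, 8, 12, 16, 20]

Final answer: [4, 8, 12, 16, 20]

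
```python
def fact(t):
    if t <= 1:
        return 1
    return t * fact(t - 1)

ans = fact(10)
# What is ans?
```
Call trace:
fact(t=10)
  fact(t=9)
    fact(t=8)
      fact(t=7)
        fact(t=6)
          fact(t=5)
            fact(t=4)
              fact(t=3)
                fact(t=2)
                  fact(t=1)
                  -> return 1
                -> return 2
              -> return 6
            -> return 24
          -> return 120
        -> return 720
      -> return 5040
    -> return 40320
  -> return 362880
-> return 3628800

Final answer: 3628800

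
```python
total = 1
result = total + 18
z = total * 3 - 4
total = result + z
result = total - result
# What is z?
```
Trace:
  total=1
  total=1, result=19
  total=1, result=19, z=-1
  total=18, result=19, z=-1
  total=18, result=-1, z=-1

Final answer: -1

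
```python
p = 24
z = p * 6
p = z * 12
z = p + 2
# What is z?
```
Trace:
  p=24
  p=24, z=144
  p=1728, z=144
  p=1728, z=1730

Final answer: 1730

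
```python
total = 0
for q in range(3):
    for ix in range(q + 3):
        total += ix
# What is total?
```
Trace:
  total=0
  total=0, q=0, ix=0
  total=1, q=0, ix=1
  total=3, q=0, ix=2
  total=3, q=1, ix=0
  total=4, q=1, ix=1
  total=6, q=1, ix=2
  total=9, q=1, ix=3
  total=9, q=2, ix=0
  total=10, q=2, ix=1
  total=12, q=2, ix=2
  total=15, q=2, ix=3
  total=19, q=2, ix=4

Final answer: 19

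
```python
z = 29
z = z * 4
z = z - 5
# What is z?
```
Trace:
  z=29
  z=116
  z=111

Final answer: 111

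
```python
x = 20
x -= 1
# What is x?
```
Trace:
  x=20
  x=19

Final answer: 19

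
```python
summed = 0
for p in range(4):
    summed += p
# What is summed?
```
Trace:
  summed=0
  summed=0, p=0
  summed=1, p=1
  summed=3, p=2
  summed=6, p=3

Final answer: 6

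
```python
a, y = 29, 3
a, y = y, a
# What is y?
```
Trace:
  a=29, y=3
  a=3, y=29

Final answer: 29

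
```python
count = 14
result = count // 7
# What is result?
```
Trace:
  count=14
  count=14, result=2

Final answer: 2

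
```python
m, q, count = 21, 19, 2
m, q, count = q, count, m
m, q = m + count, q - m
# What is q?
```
Trace:
  m=21, q=19, count=2
  m=19, q=2, count=21
  m=40, q=-17, count=21

Final answer: -17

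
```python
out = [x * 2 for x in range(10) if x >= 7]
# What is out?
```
Trace:
  x=0
  x=1
  x=2
  x=3
  x=4
  x=5
  x=6
  x=7
  x=8
  x=9
  out=[14, 16, 18]

Final answer: [14, 16, 18]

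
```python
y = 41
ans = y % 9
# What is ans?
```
Trace:
  y=41
  y=41, ans=5

Final answer: 5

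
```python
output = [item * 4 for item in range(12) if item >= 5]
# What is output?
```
Trace:
  item=0
  item=1
  item=2
  item=3
  item=4
  item=5
  item=6
  item=7
  item=8
  item=9
  item=10
  item=11
  output=[20, 24, 28, 32, 36, 40, 44]

Final answer: [20, 24, 28, 32, 36, 40, 44]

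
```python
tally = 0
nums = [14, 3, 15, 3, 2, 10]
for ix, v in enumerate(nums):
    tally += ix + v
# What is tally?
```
Trace:
  tally=0
  tally=14, ix=0, v=14
  tally=18, ix=1, v=3
  tally=35, ix=2, v=15
  tally=41, ix=3, v=3
  tally=47, ix=4, v=2
  tally=62, ix=5, v=10

Final answer: 62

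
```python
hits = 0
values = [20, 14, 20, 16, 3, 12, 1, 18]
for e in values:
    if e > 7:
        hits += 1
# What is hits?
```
Trace:
  hits=0
  hits=1, e=20
  hits=2, e=14
  hits=3, e=20
  hits=4, e=16
  hits=4, e=3
  hits=5, e=12
  hits=5, e=1
  hits=6, e=18

Final answer: 6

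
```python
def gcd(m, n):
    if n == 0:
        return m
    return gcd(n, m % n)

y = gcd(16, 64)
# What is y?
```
Call trace:
gcd(m=16, n=64)
  gcd(m=64, n=16)
    gcd(m=16, n=0)
    -> return 16
  -> return 16
-> return 16

Final answer: 16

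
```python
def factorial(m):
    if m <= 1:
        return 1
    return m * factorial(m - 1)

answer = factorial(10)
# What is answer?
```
Call trace:
factorial(m=10)
  factorial(m=9)
    factorial(m=8)
      factorial(m=7)
        factorial(m=6)
          factorial(m=5)
            factorial(m=4)
              factorial(m=3)
                factorial(m=2)
                  factorial(m=1)
                  -> return 1
                -> return 2
              -> return 6
            -> return 24
          -> return 120
        -> return 720
      -> return 5040
    -> return 40320
  -> return 362880
-> return 3628800

Final answer: 3628800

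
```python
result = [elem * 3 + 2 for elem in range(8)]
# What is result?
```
Trace:
  elem=0
  elem=1
  elem=2
  elem=3
  elem=4
  elem=5
  elem=6
  elem=7
  result=[2, 5, 8, 11, 14, 17, 20, 23]

Final answer: [2, 5, 8, 11, 14, 17, 20, 23]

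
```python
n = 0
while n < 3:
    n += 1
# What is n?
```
Trace:
  n=0
  n=1
  n=2
  n=3

Final answer: 3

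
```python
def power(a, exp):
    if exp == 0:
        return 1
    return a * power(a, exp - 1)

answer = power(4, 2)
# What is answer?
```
Call trace:
power(a=4, exp=2)
  power(a=4, exp=1)
    power(a=4, exp=0)
    -> return 1
  -> return 4
-> return 16

Final answer: 16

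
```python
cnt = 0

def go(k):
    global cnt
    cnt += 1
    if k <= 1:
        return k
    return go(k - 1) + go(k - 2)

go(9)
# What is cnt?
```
Call trace (a repeated sub-call is expanded the first time; later identical calls just restate its return value):
go(k=9)
  go(k=8)
    go(k=7)
      go(k=6)
        go(k=5)
          go(k=4)
            go(k=3)
              go(k=2)
                go(k=1)
                -> return 1
                go(k=0)
                -> return 0
              -> return 1
              go(k=1)
              -> return 1
            -> return 2
            go(k=2) -> return 1  (same call as traced above)
          -> return 3
          go(k=3) -> return 2  (same call as traced above)
        -> return 5
        go(k=4) -> return 3  (same call as traced above)
      -> return 8
      go(k=5) -> return 5  (same call as traced above)
    -> return 13
    go(k=6) -> return 8  (same call as traced above)
  -> return 21
  go(k=7) -> return 13  (same call as traced above)
-> return 34

cnt is incremented once per call, so count the calls in each subtree. Let C(k) = number of calls made by go(k).
C(0) = C(1) = 1 (base case, no recursion); C(k) = 1 + C(k - 1) + C(k - 2) otherwise.
C(2) = 1 + C(1) + C(0) = 1 + 1 + 1 = 3
C(3) = 1 + C(2) + C(1) = 1 + 3 + 1 = 5
C(4) = 1 + C(3) + C(2) = 1 + 5 + 3 = 9
C(5) = 1 + C(4) + C(3) = 1 + 9 + 5 = 15
C(6) = 1 + C(5) + C(4) = 1 + 15 + 9 = 25
C(7) = 1 + C(6) + C(5) = 1 + 25 + 15 = 41
C(8) = 1 + C(7) + C(6) = 1 + 41 + 25 = 67
C(9) = 1 + C(8) + C(7) = 1 + 67 + 41 = 109
cnt = C(9) = 109

Final answer: 109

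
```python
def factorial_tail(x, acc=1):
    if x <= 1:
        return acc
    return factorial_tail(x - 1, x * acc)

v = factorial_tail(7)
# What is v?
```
Call trace:
factorial_tail(x=7, acc=1)
  factorial_tail(x=6, acc=7)
    factorial_tail(x=5, acc=42)
      factorial_tail(x=4, acc=210)
        factorial_tail(x=3, acc=840)
          factorial_tail(x=2, acc=2520)
            factorial_tail(x=1, acc=5040)
            -> return 5040
          -> return 5040
        -> return 5040
      -> return 5040
    -> return 5040
  -> return 5040
-> return 5040

Final answer: 5040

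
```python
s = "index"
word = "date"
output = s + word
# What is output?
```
Trace:
  s='index'
  s='index', word='date'
  s='index', word='date', output='indexdate'

Final answer: 'indexdate'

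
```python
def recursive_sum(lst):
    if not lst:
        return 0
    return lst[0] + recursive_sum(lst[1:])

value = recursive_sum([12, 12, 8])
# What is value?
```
Call trace:
recursive_sum(lst=[12, 12, 8])
  recursive_sum(lst=[12, 8])
    recursive_sum(lst=[8])
      recursive_sum(lst=[])
      -> return 0
    -> return 8
  -> return 20
-> return 32

Final answer: 32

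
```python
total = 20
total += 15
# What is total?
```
Trace:
  total=20
  total=35

Final answer: 35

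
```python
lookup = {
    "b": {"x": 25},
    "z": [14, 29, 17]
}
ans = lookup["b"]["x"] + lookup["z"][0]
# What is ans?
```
Trace:
  lookup={'b': {'x': 25}, 'z': [14, 29, 17]}
  lookup={'b': {'x': 25}, 'z': [14, 29, 17]}, ans=39

Final answer: 39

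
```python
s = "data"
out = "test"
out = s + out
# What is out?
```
Trace:
  s='data'
  s='data', out='test'
  s='data', out='datatest'

Final answer: 'datatest'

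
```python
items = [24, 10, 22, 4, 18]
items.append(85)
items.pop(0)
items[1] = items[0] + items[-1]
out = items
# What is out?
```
Trace:
  items=[24, 10, 22, 4, 18]
  items=[24, 10, 22, 4, 18, 85]
  items=[10, 22, 4, 18, 85]
  items=[10, 95, 4, 18, 85]
  items=[10, 95, 4, 18, 85], out=[10, 95, 4, 18, 85]

Final answer: [10, 95, 4, 18, 85]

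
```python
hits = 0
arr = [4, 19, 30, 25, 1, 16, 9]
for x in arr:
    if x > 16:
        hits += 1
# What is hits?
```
Trace:
  hits=0
  hits=0, x=4
  hits=1, x=19
  hits=2, x=30
  hits=3, x=25
  hits=3, x=1
  hits=3, x=16
  hits=3, x=9

Final answer: 3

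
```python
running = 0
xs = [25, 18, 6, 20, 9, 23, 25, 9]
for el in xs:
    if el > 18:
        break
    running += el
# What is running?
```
Trace:
  running=0
  running=0, el=25

Final answer: 0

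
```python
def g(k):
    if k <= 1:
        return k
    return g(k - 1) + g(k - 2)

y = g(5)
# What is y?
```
Call trace (a repeated sub-call is expanded the first time; later identical calls just restate its return value):
g(k=5)
  g(k=4)
    g(k=3)
      g(k=2)
        g(k=1)
        -> return 1
        g(k=0)
        -> return 0
      -> return 1
      g(k=1)
      -> return 1
    -> return 2
    g(k=2) -> return 1  (same call as traced above)
  -> return 3
  g(k=3) -> return 2  (same call as traced above)
-> return 5

Final answer: 5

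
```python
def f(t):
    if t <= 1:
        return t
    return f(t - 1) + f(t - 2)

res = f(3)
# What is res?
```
Call trace:
f(t=3)
  f(t=2)
    f(t=1)
    -> return 1
    f(t=0)
    -> return 0
  -> return 1
  f(t=1)
  -> return 1
-> return 2

Final answer: 2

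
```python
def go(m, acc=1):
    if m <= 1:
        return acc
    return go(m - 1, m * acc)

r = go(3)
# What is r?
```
Call trace:
go(m=3, acc=1)
  go(m=2, acc=3)
    go(m=1, acc=6)
    -> return 6
  -> return 6
-> return 6

Final answer: 6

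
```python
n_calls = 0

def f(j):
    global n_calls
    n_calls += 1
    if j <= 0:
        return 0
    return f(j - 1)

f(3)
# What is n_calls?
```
Call trace:
f(j=3)
  f(j=2)
    f(j=1)
      f(j=0)
      -> return 0
    -> return 0
  -> return 0
-> return 0

n_calls is incremented once per call. f is entered once for each j = 3, 2, 1, 0 (the j <= 0 call returns without recursing), i.e. 3 + 1 calls.
n_calls = 4

Final answer: 4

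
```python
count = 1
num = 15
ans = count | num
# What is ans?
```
Trace:
  count=1
  count=1, num=15
  count=1, num=15, ans=15

Final answer: 15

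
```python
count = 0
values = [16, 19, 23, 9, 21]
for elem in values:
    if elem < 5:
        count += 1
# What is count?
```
Trace:
  count=0
  count=0, elem=16
  count=0, elem=19
  count=0, elem=23
  count=0, elem=9
  count=0, elem=21

Final answer: 0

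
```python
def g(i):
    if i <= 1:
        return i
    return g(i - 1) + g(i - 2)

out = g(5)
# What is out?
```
Call trace (a repeated sub-call is expanded the first time; later identical calls just restate its return value):
g(i=5)
  g(i=4)
    g(i=3)
      g(i=2)
        g(i=1)
        -> return 1
        g(i=0)
        -> return 0
      -> return 1
      g(i=1)
      -> return 1
    -> return 2
    g(i=2) -> return 1  (same call as traced above)
  -> return 3
  g(i=3) -> return 2  (same call as traced above)
-> return 5

Final answer: 5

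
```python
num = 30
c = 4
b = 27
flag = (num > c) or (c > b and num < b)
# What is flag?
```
Trace:
  num=30
  num=30, c=4
  num=30, c=4, b=27
  num=30, c=4, b=27, flag=True

Final answer: True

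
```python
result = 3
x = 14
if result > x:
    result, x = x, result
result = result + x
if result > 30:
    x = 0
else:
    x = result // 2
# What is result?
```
Trace:
  result=3
  result=3, x=14
  result=3, x=14
  result=17, x=14
  result=17, x=8

Final answer: 17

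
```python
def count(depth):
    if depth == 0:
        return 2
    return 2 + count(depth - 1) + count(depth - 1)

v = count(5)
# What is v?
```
Call trace (a repeated sub-call is expanded the first time; later identical calls just restate its return value):
count(depth=5)
  count(depth=4)
    count(depth=3)
      count(depth=2)
        count(depth=1)
          count(depth=0)
          -> return 2
          count(depth=0)
          -> return 2
        -> return 6
        count(depth=1) -> return 6  (same call as traced above)
      -> return 14
      count(depth=2) -> return 14  (same call as traced above)
    -> return 30
    count(depth=3) -> return 30  (same call as traced above)
  -> return 62
  count(depth=4) -> return 62  (same call as traced above)
-> return 126

Final answer: 126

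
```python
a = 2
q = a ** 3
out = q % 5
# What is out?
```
Trace:
  a=2
  a=2, q=8
  a=2, q=8, out=3

Final answer: 3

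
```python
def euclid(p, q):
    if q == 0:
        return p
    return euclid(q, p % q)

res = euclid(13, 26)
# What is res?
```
Call trace:
euclid(p=13, q=26)
  euclid(p=26, q=13)
    euclid(p=13, q=0)
    -> return 13
  -> return 13
-> return 13

Final answer: 13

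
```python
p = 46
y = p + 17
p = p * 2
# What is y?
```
Trace:
  p=46
  p=46, y=63
  p=92, y=63

Final answer: 63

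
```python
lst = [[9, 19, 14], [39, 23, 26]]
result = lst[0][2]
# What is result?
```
Trace:
  lst=[[9, 19, 14], [39, 23, 26]]
  lst=[[9, 19, 14], [39, 23, 26]], result=14

Final answer: 14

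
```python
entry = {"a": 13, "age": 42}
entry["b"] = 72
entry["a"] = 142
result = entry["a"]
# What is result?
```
Trace:
  entry={'a': 13, 'age': 42}
  entry={'a': 13, 'age': 42, 'b': 72}
  entry={'a': 142, 'age': 42, 'b': 72}
  entry={'a': 142, 'age': 42, 'b': 72}, result=142

Final answer: 142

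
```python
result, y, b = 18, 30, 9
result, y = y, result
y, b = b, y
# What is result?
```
Trace:
  result=18, y=30, b=9
  result=30, y=18, b=9
  result=30, y=9, b=18

Final answer: 30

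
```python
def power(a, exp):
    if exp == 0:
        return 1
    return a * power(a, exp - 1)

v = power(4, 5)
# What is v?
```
Call trace:
power(a=4, exp=5)
  power(a=4, exp=4)
    power(a=4, exp=3)
      power(a=4, exp=2)
        power(a=4, exp=1)
          power(a=4, exp=0)
          -> return 1
        -> return 4
      -> return 16
    -> return 64
  -> return 256
-> return 1024

Final answer: 1024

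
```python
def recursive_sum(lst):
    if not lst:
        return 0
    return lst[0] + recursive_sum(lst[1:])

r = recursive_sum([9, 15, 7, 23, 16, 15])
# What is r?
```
Call trace:
recursive_sum(lst=[9, 15, 7, 23, 16, 15])
  recursive_sum(lst=[15, 7, 23, 16, 15])
    recursive_sum(lst=[7, 23, 16, 15])
      recursive_sum(lst=[23, 16, 15])
        recursive_sum(lst=[16, 15])
          recursive_sum(lst=[15])
            recursive_sum(lst=[])
            -> return 0
          -> return 15
        -> return 31
      -> return 54
    -> return 61
  -> return 76
-> return 85

Final answer: 85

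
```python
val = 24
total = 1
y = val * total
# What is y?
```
Trace:
  val=24
  val=24, total=1
  val=24, total=1, y=24

Final answer: 24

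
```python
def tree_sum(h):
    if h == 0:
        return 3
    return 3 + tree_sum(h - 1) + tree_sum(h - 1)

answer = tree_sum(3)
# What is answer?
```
Call trace (a repeated sub-call is expanded the first time; later identical calls just restate its return value):
tree_sum(h=3)
  tree_sum(h=2)
    tree_sum(h=1)
      tree_sum(h=0)
      -> return 3
      tree_sum(h=0)
      -> return 3
    -> return 9
    tree_sum(h=1) -> return 9  (same call as traced above)
  -> return 21
  tree_sum(h=2) -> return 21  (same call as traced above)
-> return 45

Final answer: 45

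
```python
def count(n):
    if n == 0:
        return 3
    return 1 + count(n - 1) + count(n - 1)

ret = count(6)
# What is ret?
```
Call trace (a repeated sub-call is expanded the first time; later identical calls just restate its return value):
count(n=6)
  count(n=5)
    count(n=4)
      count(n=3)
        count(n=2)
          count(n=1)
            count(n=0)
            -> return 3
            count(n=0)
            -> return 3
          -> return 7
          count(n=1) -> return 7  (same call as traced above)
        -> return 15
        count(n=2) -> return 15  (same call as traced above)
      -> return 31
      count(n=3) -> return 31  (same call as traced above)
    -> return 63
    count(n=4) -> return 63  (same call as traced above)
  -> return 127
  count(n=5) -> return 127  (same call as traced above)
-> return 255

Final answer: 255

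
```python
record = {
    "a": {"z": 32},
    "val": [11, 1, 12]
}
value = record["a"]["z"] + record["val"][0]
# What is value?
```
Trace:
  record={'a': {'z': 32}, 'val': [11, 1, 12]}
  record={'a': {'z': 32}, 'val': [11, 1, 12]}, value=43

Final answer: 43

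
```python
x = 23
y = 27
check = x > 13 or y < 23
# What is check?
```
Trace:
  x=23
  x=23, y=27
  x=23, y=27, check=True

Final answer: True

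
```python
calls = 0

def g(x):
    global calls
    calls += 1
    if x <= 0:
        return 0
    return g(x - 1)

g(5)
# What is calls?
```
Call trace:
g(x=5)
  g(x=4)
    g(x=3)
      g(x=2)
        g(x=1)
          g(x=0)
          -> return 0
        -> return 0
      -> return 0
    -> return 0
  -> return 0
-> return 0

calls is incremented once per call. g is entered once for each x = 5, 4, 3, 2, 1, 0 (the x <= 0 call returns without recursing), i.e. 5 + 1 calls.
calls = 6

Final answer: 6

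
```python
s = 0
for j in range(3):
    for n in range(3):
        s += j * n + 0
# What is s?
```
Trace:
  s=0
  s=0, j=0, n=0
  s=0, j=0, n=1
  s=0, j=0, n=2
  s=0, j=1, n=0
  s=1, j=1, n=1
  s=3, j=1, n=2
  s=3, j=2, n=0
  s=5, j=2, n=1
  s=9, j=2, n=2

Final answer: 9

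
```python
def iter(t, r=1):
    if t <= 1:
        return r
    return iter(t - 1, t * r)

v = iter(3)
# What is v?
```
Call trace:
iter(t=3, r=1)
  iter(t=2, r=3)
    iter(t=1, r=6)
    -> return 6
  -> return 6
-> return 6

Final answer: 6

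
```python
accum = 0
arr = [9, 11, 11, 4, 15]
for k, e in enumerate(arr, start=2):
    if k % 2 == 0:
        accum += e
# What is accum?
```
Trace:
  accum=0
  accum=9, k=2, e=9
  accum=9, k=3, e=11
  accum=20, k=4, e=11
  accum=20, k=5, e=4
  accum=35, k=6, e=15

Final answer: 35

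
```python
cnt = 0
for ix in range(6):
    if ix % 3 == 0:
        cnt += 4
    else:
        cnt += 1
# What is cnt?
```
Trace:
  cnt=0
  cnt=4, ix=0
  cnt=5, ix=1
  cnt=6, ix=2
  cnt=10, ix=3
  cnt=11, ix=4
  cnt=12, ix=5

Final answer: 12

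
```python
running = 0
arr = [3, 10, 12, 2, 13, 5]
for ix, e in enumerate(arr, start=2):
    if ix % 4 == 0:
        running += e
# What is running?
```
Trace:
  running=0
  running=0, ix=2, e=3
  running=0, ix=3, e=10
  running=12, ix=4, e=12
  running=12, ix=5, e=2
  running=12, ix=6, e=13
  running=12, ix=7, e=5

Final answer: 12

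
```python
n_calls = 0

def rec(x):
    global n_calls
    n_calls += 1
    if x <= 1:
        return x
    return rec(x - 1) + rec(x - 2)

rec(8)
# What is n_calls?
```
Call trace (a repeated sub-call is expanded the first time; later identical calls just restate its return value):
rec(x=8)
  rec(x=7)
    rec(x=6)
      rec(x=5)
        rec(x=4)
          rec(x=3)
            rec(x=2)
              rec(x=1)
              -> return 1
              rec(x=0)
              -> return 0
            -> return 1
            rec(x=1)
            -> return 1
          -> return 2
          rec(x=2) -> return 1  (same call as traced above)
        -> return 3
        rec(x=3) -> return 2  (same call as traced above)
      -> return 5
      rec(x=4) -> return 3  (same call as traced above)
    -> return 8
    rec(x=5) -> return 5  (same call as traced above)
  -> return 13
  rec(x=6) -> return 8  (same call as traced above)
-> return 21

n_calls is incremented once per call, so count the calls in each subtree. Let C(x) = number of calls made by rec(x).
C(0) = C(1) = 1 (base case, no recursion); C(x) = 1 + C(x - 1) + C(x - 2) otherwise.
C(2) = 1 + C(1) + C(0) = 1 + 1 + 1 = 3
C(3) = 1 + C(2) + C(1) = 1 + 3 + 1 = 5
C(4) = 1 + C(3) + C(2) = 1 + 5 + 3 = 9
C(5) = 1 + C(4) + C(3) = 1 + 9 + 5 = 15
C(6) = 1 + C(5) + C(4) = 1 + 15 + 9 = 25
C(7) = 1 + C(6) + C(5) = 1 + 25 + 15 = 41
C(8) = 1 + C(7) + C(6) = 1 + 41 + 25 = 67
n_calls = C(8) = 67

Final answer: 67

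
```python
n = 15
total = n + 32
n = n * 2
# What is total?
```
Trace:
  n=15
  n=15, total=47
  n=30, total=47

Final answer: 47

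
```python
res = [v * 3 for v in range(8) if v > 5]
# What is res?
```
Trace:
  v=0
  v=1
  v=2
  v=3
  v=4
  v=5
  v=6
  v=7
  res=[18, 21]

Final answer: [18, 21]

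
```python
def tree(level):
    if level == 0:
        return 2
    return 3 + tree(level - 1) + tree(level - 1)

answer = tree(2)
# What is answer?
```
Call trace (a repeated sub-call is expanded the first time; later identical calls just restate its return value):
tree(level=2)
  tree(level=1)
    tree(level=0)
    -> return 2
    tree(level=0)
    -> return 2
  -> return 7
  tree(level=1) -> return 7  (same call as traced above)
-> return 17

Final answer: 17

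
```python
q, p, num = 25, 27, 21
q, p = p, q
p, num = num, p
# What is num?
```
Trace:
  q=25, p=27, num=21
  q=27, p=25, num=21
  q=27, p=21, num=25

Final answer: 25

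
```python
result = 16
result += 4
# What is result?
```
Trace:
  result=16
  result=20

Final answer: 20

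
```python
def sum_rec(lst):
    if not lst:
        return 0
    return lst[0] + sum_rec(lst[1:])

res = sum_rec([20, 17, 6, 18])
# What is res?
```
Call trace:
sum_rec(lst=[20, 17, 6, 18])
  sum_rec(lst=[17, 6, 18])
    sum_rec(lst=[6, 18])
      sum_rec(lst=[18])
        sum_rec(lst=[])
        -> return 0
      -> return 18
    -> return 24
  -> return 41
-> return 61

Final answer: 61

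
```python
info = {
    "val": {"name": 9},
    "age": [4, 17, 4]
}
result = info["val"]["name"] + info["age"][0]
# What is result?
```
Trace:
  info={'val': {'name': 9}, 'age': [4, 17, 4]}
  info={'val': {'name': 9}, 'age': [4, 17, 4]}, result=13

Final answer: 13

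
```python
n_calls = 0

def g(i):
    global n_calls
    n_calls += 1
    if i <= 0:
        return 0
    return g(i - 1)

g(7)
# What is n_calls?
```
Call trace:
g(i=7)
  g(i=6)
    g(i=5)
      g(i=4)
        g(i=3)
          g(i=2)
            g(i=1)
              g(i=0)
              -> return 0
            -> return 0
          -> return 0
        -> return 0
      -> return 0
    -> return 0
  -> return 0
-> return 0

n_calls is incremented once per call. g is entered once for each i = 7, 6, 5, 4, 3, 2, 1, 0 (the i <= 0 call returns without recursing), i.e. 7 + 1 calls.
n_calls = 8

Final answer: 8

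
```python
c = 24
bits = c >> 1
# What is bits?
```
Trace:
  c=24
  c=24, bits=12

Final answer: 12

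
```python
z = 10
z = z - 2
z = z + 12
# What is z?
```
Trace:
  z=10
  z=8
  z=20

Final answer: 20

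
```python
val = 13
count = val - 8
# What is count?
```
Trace:
  val=13
  val=13, count=5

Final answer: 5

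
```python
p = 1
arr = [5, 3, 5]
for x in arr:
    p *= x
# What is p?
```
Trace:
  p=1
  p=5, x=5
  p=15, x=3
  p=75, x=5

Final answer: 75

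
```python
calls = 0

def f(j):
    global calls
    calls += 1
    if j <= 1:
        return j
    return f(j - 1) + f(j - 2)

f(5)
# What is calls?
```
Call trace (a repeated sub-call is expanded the first time; later identical calls just restate its return value):
f(j=5)
  f(j=4)
    f(j=3)
      f(j=2)
        f(j=1)
        -> return 1
        f(j=0)
        -> return 0
      -> return 1
      f(j=1)
      -> return 1
    -> return 2
    f(j=2) -> return 1  (same call as traced above)
  -> return 3
  f(j=3) -> return 2  (same call as traced above)
-> return 5

calls is incremented once per call, so count the calls in each subtree. Let C(j) = number of calls made by f(j).
C(0) = C(1) = 1 (base case, no recursion); C(j) = 1 + C(j - 1) + C(j - 2) otherwise.
C(2) = 1 + C(1) + C(0) = 1 + 1 + 1 = 3
C(3) = 1 + C(2) + C(1) = 1 + 3 + 1 = 5
C(4) = 1 + C(3) + C(2) = 1 + 5 + 3 = 9
C(5) = 1 + C(4) + C(3) = 1 + 9 + 5 = 15
calls = C(5) = 15

Final answer: 15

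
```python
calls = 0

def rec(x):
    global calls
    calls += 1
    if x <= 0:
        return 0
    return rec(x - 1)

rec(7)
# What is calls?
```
Call trace:
rec(x=7)
  rec(x=6)
    rec(x=5)
      rec(x=4)
        rec(x=3)
          rec(x=2)
            rec(x=1)
              rec(x=0)
              -> return 0
            -> return 0
          -> return 0
        -> return 0
      -> return 0
    -> return 0
  -> return 0
-> return 0

calls is incremented once per call. rec is entered once for each x = 7, 6, 5, 4, 3, 2, 1, 0 (the x <= 0 call returns without recursing), i.e. 7 + 1 calls.
calls = 8

Final answer: 8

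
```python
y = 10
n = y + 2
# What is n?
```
Trace:
  y=10
  y=10, n=12

Final answer: 12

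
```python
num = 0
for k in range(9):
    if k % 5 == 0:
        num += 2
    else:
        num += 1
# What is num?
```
Trace:
  num=0
  num=2, k=0
  num=3, k=1
  num=4, k=2
  num=5, k=3
  num=6, k=4
  num=8, k=5
  num=9, k=6
  num=10, k=7
  num=11, k=8

Final answer: 11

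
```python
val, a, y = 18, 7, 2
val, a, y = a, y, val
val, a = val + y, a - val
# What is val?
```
Trace:
  val=18, a=7, y=2
  val=7, a=2, y=18
  val=25, a=-5, y=18

Final answer: 25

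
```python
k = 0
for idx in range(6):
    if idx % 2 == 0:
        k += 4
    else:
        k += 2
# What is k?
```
Trace:
  k=0
  k=4, idx=0
  k=6, idx=1
  k=10, idx=2
  k=12, idx=3
  k=16, idx=4
  k=18, idx=5

Final answer: 18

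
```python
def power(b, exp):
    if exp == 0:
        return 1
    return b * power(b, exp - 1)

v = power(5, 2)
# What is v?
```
Call trace:
power(b=5, exp=2)
  power(b=5, exp=1)
    power(b=5, exp=0)
    -> return 1
  -> return 5
-> return 25

Final answer: 25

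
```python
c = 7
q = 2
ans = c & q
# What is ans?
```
Trace:
  c=7
  c=7, q=2
  c=7, q=2, ans=2

Final answer: 2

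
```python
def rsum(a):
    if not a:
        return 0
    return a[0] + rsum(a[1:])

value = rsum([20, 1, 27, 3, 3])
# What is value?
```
Call trace:
rsum(a=[20, 1, 27, 3, 3])
  rsum(a=[1, 27, 3, 3])
    rsum(a=[27, 3, 3])
      rsum(a=[3, 3])
        rsum(a=[3])
          rsum(a=[])
          -> return 0
        -> return 3
      -> return 6
    -> return 33
  -> return 34
-> return 54

Final answer: 54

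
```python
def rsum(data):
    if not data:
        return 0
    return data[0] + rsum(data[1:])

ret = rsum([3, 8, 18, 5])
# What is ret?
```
Call trace:
rsum(data=[3, 8, 18, 5])
  rsum(data=[8, 18, 5])
    rsum(data=[18, 5])
      rsum(data=[5])
        rsum(data=[])
        -> return 0
      -> return 5
    -> return 23
  -> return 31
-> return 34

Final answer: 34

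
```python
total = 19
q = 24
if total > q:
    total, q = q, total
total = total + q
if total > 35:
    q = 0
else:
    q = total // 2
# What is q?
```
Trace:
  total=19
  total=19, q=24
  total=19, q=24
  total=43, q=24
  total=43, q=0

Final answer: 0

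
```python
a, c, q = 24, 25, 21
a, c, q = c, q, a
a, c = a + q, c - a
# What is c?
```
Trace:
  a=24, c=25, q=21
  a=25, c=21, q=24
  a=49, c=-4, q=24

Final answer: -4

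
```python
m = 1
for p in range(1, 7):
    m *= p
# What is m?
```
Trace:
  m=1
  m=1, p=1
  m=2, p=2
  m=6, p=3
  m=24, p=4
  m=120, p=5
  m=720, p=6

Final answer: 720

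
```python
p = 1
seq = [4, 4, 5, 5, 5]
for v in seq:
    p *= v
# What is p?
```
Trace:
  p=1
  p=4, v=4
  p=16, v=4
  p=80, v=5
  p=400, v=5
  p=2000, v=5

Final answer: 2000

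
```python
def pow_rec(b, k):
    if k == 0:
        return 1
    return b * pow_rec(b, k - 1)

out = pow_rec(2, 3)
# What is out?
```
Call trace:
pow_rec(b=2, k=3)
  pow_rec(b=2, k=2)
    pow_rec(b=2, k=1)
      pow_rec(b=2, k=0)
      -> return 1
    -> return 2
  -> return 4
-> return 8

Final answer: 8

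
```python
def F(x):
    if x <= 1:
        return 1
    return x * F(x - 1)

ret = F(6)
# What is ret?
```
Call trace:
F(x=6)
  F(x=5)
    F(x=4)
      F(x=3)
        F(x=2)
          F(x=1)
          -> return 1
        -> return 2
      -> return 6
    -> return 24
  -> return 120
-> return 720

Final answer: 720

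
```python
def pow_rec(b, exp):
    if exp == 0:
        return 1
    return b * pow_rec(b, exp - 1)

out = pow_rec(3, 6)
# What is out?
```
Call trace:
pow_rec(b=3, exp=6)
  pow_rec(b=3, exp=5)
    pow_rec(b=3, exp=4)
      pow_rec(b=3, exp=3)
        pow_rec(b=3, exp=2)
          pow_rec(b=3, exp=1)
            pow_rec(b=3, exp=0)
            -> return 1
          -> return 3
        -> return 9
      -> return 27
    -> return 81
  -> return 243
-> return 729

Final answer: 729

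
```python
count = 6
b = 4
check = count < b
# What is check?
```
Trace:
  count=6
  count=6, b=4
  count=6, b=4, check=False

Final answer: False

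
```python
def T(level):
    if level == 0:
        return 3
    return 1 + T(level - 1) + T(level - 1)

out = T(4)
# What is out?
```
Call trace (a repeated sub-call is expanded the first time; later identical calls just restate its return value):
T(level=4)
  T(level=3)
    T(level=2)
      T(level=1)
        T(level=0)
        -> return 3
        T(level=0)
        -> return 3
      -> return 7
      T(level=1) -> return 7  (same call as traced above)
    -> return 15
    T(level=2) -> return 15  (same call as traced above)
  -> return 31
  T(level=3) -> return 31  (same call as traced above)
-> return 63

Final answer: 63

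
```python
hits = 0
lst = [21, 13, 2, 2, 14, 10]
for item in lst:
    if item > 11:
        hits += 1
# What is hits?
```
Trace:
  hits=0
  hits=1, item=21
  hits=2, item=13
  hits=2, item=2
  hits=2, item=2
  hits=3, item=14
  hits=3, item=10

Final answer: 3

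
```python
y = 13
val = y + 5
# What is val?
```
Trace:
  y=13
  y=13, val=18

Final answer: 18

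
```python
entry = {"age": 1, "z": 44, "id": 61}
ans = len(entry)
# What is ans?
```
Trace:
  entry={'age': 1, 'z': 44, 'id': 61}
  entry={'age': 1, 'z': 44, 'id': 61}, ans=3

Final answer: 3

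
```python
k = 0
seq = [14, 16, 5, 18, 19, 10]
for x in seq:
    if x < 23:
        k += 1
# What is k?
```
Trace:
  k=0
  k=1, x=14
  k=2, x=16
  k=3, x=5
  k=4, x=18
  k=5, x=19
  k=6, x=10

Final answer: 6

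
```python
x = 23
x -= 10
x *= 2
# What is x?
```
Trace:
  x=23
  x=13
  x=26

Final answer: 26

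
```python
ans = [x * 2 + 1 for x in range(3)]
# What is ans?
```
Trace:
  x=0
  x=1
  x=2
  ans=[1, 3, 5]

Final answer: [1, 3, 5]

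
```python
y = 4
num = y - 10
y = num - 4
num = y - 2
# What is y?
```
Trace:
  y=4
  y=4, num=-6
  y=-10, num=-6
  y=-10, num=-12

Final answer: -10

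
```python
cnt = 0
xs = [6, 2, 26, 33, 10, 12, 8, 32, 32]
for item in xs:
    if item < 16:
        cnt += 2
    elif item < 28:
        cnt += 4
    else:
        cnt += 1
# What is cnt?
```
Trace:
  cnt=0
  cnt=2, item=6
  cnt=4, item=2
  cnt=8, item=26
  cnt=9, item=33
  cnt=11, item=10
  cnt=13, item=12
  cnt=15, item=8
  cnt=16, item=32
  cnt=17, item=32

Final answer: 17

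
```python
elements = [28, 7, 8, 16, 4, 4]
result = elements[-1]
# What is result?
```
Trace:
  elements=[28, 7, 8, 16, 4, 4]
  elements=[28, 7, 8, 16, 4, 4], result=4

Final answer: 4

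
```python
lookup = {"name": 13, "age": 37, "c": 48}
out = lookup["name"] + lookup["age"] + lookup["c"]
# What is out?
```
Trace:
  lookup={'name': 13, 'age': 37, 'c': 48}
  lookup={'name': 13, 'age': 37, 'c': 48}, out=98

Final answer: 98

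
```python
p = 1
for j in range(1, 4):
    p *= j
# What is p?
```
Trace:
  p=1
  p=1, j=1
  p=2, j=2
  p=6, j=3

Final answer: 6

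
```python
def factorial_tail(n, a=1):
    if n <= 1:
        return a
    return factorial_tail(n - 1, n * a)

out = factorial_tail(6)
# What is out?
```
Call trace:
factorial_tail(n=6, a=1)
  factorial_tail(n=5, a=6)
    factorial_tail(n=4, a=30)
      factorial_tail(n=3, a=120)
        factorial_tail(n=2, a=360)
          factorial_tail(n=1, a=720)
          -> return 720
        -> return 720
      -> return 720
    -> return 720
  -> return 720
-> return 720

Final answer: 720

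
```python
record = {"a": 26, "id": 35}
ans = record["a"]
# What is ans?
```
Trace:
  record={'a': 26, 'id': 35}
  record={'a': 26, 'id': 35}, ans=26

Final answer: 26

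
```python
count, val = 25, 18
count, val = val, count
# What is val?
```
Trace:
  count=25, val=18
  count=18, val=25

Final answer: 25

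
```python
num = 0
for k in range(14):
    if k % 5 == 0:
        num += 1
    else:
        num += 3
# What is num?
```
Trace:
  num=0
  num=1, k=0
  num=4, k=1
  num=7, k=2
  num=10, k=3
  num=13, k=4
  num=14, k=5
  num=17, k=6
  num=20, k=7
  num=23, k=8
  num=26, k=9
  num=27, k=10
  num=30, k=11
  num=33, k=12
  num=36, k=13

Final answer: 36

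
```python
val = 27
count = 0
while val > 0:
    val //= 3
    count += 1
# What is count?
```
Trace:
  val=27
  val=27, count=0
  val=9, count=1
  val=3, count=2
  val=1, count=3
  val=0, count=4

Final answer: 4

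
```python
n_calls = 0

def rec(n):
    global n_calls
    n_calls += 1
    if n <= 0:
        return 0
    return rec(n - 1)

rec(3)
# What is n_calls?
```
Call trace:
rec(n=3)
  rec(n=2)
    rec(n=1)
      rec(n=0)
      -> return 0
    -> return 0
  -> return 0
-> return 0

n_calls is incremented once per call. rec is entered once for each n = 3, 2, 1, 0 (the n <= 0 call returns without recursing), i.e. 3 + 1 calls.
n_calls = 4

Final answer: 4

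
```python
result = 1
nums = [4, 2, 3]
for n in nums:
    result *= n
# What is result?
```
Trace:
  result=1
  result=4, n=4
  result=8, n=2
  result=24, n=3

Final answer: 24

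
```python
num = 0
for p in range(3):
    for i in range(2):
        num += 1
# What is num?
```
Trace:
  num=0
  num=1, p=0, i=0
  num=2, p=0, i=1
  num=3, p=1, i=0
  num=4, p=1, i=1
  num=5, p=2, i=0
  num=6, p=2, i=1

Final answer: 6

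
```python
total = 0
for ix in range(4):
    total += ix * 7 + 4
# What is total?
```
Trace:
  total=0
  total=4, ix=0
  total=15, ix=1
  total=33, ix=2
  total=58, ix=3

Final answer: 58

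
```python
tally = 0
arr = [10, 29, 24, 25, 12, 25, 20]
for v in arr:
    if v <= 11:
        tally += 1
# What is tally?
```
Trace:
  tally=0
  tally=1, v=10
  tally=1, v=29
  tally=1, v=24
  tally=1, v=25
  tally=1, v=12
  tally=1, v=25
  tally=1, v=20

Final answer: 1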